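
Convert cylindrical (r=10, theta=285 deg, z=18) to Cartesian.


x = 10 * cos(285) = 2.5882
y = 10 * sin(285) = -9.6593
z = 18

(2.5882, -9.6593, 18)


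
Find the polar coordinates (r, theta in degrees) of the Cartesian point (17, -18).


r = sqrt(17^2 + (-18)^2) = 24.7588
theta = atan2(-18, 17) = 313.3634 degrees

r = 24.7588, theta = 313.3634 degrees


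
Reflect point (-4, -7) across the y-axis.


Reflection across y-axis: (x, y) -> (-x, y)
(-4, -7) -> (4, -7)

(4, -7)


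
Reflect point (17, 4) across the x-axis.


Reflection across x-axis: (x, y) -> (x, -y)
(17, 4) -> (17, -4)

(17, -4)


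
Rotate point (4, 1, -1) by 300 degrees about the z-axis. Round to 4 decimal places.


x' = 4*cos(300) - 1*sin(300) = 2.866
y' = 4*sin(300) + 1*cos(300) = -2.9641
z' = -1

(2.866, -2.9641, -1)


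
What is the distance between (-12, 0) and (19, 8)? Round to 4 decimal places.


d = sqrt((19--12)^2 + (8-0)^2) = 32.0156

32.0156


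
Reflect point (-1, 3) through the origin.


Reflection through origin: (x, y) -> (-x, -y)
(-1, 3) -> (1, -3)

(1, -3)


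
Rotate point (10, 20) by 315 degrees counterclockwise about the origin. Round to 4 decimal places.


x' = 10*cos(315) - 20*sin(315) = 21.2132
y' = 10*sin(315) + 20*cos(315) = 7.0711

(21.2132, 7.0711)


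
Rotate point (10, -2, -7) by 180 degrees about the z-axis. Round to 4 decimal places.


x' = 10*cos(180) - -2*sin(180) = -10
y' = 10*sin(180) + -2*cos(180) = 2
z' = -7

(-10, 2, -7)


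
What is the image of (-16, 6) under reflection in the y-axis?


Reflection across y-axis: (x, y) -> (-x, y)
(-16, 6) -> (16, 6)

(16, 6)


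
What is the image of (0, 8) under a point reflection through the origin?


Reflection through origin: (x, y) -> (-x, -y)
(0, 8) -> (0, -8)

(0, -8)


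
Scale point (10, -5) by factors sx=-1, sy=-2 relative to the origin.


Scaling: (x*sx, y*sy) = (10*-1, -5*-2) = (-10, 10)

(-10, 10)


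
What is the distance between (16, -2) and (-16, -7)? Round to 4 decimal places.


d = sqrt((-16-16)^2 + (-7--2)^2) = 32.3883

32.3883


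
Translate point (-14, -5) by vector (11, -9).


Translation: (x+dx, y+dy) = (-14+11, -5+-9) = (-3, -14)

(-3, -14)


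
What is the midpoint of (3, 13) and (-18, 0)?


Midpoint = ((3+-18)/2, (13+0)/2) = (-7.5, 6.5)

(-7.5, 6.5)


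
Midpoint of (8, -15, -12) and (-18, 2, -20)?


Midpoint = ((8+-18)/2, (-15+2)/2, (-12+-20)/2) = (-5, -6.5, -16)

(-5, -6.5, -16)


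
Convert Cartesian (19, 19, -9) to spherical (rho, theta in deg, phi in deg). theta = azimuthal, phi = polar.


rho = sqrt(19^2 + 19^2 + (-9)^2) = 28.3373
theta = atan2(19, 19) = 45 deg
phi = acos(-9/28.3373) = 108.518 deg

rho = 28.3373, theta = 45 deg, phi = 108.518 deg


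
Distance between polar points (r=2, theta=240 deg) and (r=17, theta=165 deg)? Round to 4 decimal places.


d = sqrt(r1^2 + r2^2 - 2*r1*r2*cos(t2-t1))
d = sqrt(2^2 + 17^2 - 2*2*17*cos(165-240)) = 16.5952

16.5952


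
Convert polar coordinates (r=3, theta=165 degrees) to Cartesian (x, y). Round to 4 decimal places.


x = 3 * cos(165) = -2.8978
y = 3 * sin(165) = 0.7765

(-2.8978, 0.7765)


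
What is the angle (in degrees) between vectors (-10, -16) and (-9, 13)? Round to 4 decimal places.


dot = -10*-9 + -16*13 = -118
|u| = 18.868, |v| = 15.8114
cos(angle) = -0.3955
angle = 113.2995 degrees

113.2995 degrees


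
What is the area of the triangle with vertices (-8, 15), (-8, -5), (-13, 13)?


Area = |x1(y2-y3) + x2(y3-y1) + x3(y1-y2)| / 2
= |-8*(-5-13) + -8*(13-15) + -13*(15--5)| / 2
= 50

50


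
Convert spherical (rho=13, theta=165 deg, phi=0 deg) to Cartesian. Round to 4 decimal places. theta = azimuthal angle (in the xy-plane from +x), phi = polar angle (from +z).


x = 13 * sin(0) * cos(165) = 0
y = 13 * sin(0) * sin(165) = 0
z = 13 * cos(0) = 13

(0, 0, 13)


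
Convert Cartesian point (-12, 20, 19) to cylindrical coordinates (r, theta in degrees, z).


r = sqrt((-12)^2 + 20^2) = 23.3238
theta = atan2(20, -12) = 120.9638 deg
z = 19

r = 23.3238, theta = 120.9638 deg, z = 19


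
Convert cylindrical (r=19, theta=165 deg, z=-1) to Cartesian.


x = 19 * cos(165) = -18.3526
y = 19 * sin(165) = 4.9176
z = -1

(-18.3526, 4.9176, -1)


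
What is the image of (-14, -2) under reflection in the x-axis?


Reflection across x-axis: (x, y) -> (x, -y)
(-14, -2) -> (-14, 2)

(-14, 2)


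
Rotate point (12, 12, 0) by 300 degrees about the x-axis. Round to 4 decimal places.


x' = 12
y' = 12*cos(300) - 0*sin(300) = 6
z' = 12*sin(300) + 0*cos(300) = -10.3923

(12, 6, -10.3923)


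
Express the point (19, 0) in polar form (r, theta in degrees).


r = sqrt(19^2 + 0^2) = 19
theta = atan2(0, 19) = 0 degrees

r = 19, theta = 0 degrees


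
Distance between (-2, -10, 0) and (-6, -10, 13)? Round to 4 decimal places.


d = sqrt((-6--2)^2 + (-10--10)^2 + (13-0)^2) = 13.6015

13.6015


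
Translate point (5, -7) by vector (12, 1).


Translation: (x+dx, y+dy) = (5+12, -7+1) = (17, -6)

(17, -6)


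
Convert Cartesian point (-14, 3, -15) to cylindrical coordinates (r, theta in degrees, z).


r = sqrt((-14)^2 + 3^2) = 14.3178
theta = atan2(3, -14) = 167.9052 deg
z = -15

r = 14.3178, theta = 167.9052 deg, z = -15


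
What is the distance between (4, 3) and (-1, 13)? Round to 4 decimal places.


d = sqrt((-1-4)^2 + (13-3)^2) = 11.1803

11.1803


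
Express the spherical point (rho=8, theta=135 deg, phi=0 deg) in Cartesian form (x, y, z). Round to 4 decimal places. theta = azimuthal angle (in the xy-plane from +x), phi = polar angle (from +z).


x = 8 * sin(0) * cos(135) = 0
y = 8 * sin(0) * sin(135) = 0
z = 8 * cos(0) = 8

(0, 0, 8)


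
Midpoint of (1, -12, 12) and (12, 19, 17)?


Midpoint = ((1+12)/2, (-12+19)/2, (12+17)/2) = (6.5, 3.5, 14.5)

(6.5, 3.5, 14.5)


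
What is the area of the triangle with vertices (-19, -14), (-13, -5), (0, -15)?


Area = |x1(y2-y3) + x2(y3-y1) + x3(y1-y2)| / 2
= |-19*(-5--15) + -13*(-15--14) + 0*(-14--5)| / 2
= 88.5

88.5


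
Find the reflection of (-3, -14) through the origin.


Reflection through origin: (x, y) -> (-x, -y)
(-3, -14) -> (3, 14)

(3, 14)


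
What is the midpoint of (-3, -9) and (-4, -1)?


Midpoint = ((-3+-4)/2, (-9+-1)/2) = (-3.5, -5)

(-3.5, -5)


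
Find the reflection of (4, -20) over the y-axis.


Reflection across y-axis: (x, y) -> (-x, y)
(4, -20) -> (-4, -20)

(-4, -20)


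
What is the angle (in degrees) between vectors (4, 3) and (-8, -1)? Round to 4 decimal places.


dot = 4*-8 + 3*-1 = -35
|u| = 5, |v| = 8.0623
cos(angle) = -0.8682
angle = 150.2551 degrees

150.2551 degrees


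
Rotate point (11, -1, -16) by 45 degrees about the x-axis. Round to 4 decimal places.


x' = 11
y' = -1*cos(45) - -16*sin(45) = 10.6066
z' = -1*sin(45) + -16*cos(45) = -12.0208

(11, 10.6066, -12.0208)


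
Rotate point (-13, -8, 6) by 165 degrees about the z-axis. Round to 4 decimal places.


x' = -13*cos(165) - -8*sin(165) = 14.6276
y' = -13*sin(165) + -8*cos(165) = 4.3628
z' = 6

(14.6276, 4.3628, 6)


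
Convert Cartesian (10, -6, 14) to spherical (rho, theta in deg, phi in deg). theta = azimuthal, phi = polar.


rho = sqrt(10^2 + (-6)^2 + 14^2) = 18.2209
theta = atan2(-6, 10) = 329.0362 deg
phi = acos(14/18.2209) = 39.7941 deg

rho = 18.2209, theta = 329.0362 deg, phi = 39.7941 deg


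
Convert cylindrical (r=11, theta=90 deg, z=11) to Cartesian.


x = 11 * cos(90) = 0
y = 11 * sin(90) = 11
z = 11

(0, 11, 11)


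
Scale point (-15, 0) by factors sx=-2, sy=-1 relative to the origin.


Scaling: (x*sx, y*sy) = (-15*-2, 0*-1) = (30, 0)

(30, 0)


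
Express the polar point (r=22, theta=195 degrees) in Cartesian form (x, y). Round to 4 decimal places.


x = 22 * cos(195) = -21.2504
y = 22 * sin(195) = -5.694

(-21.2504, -5.694)


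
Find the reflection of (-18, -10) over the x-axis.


Reflection across x-axis: (x, y) -> (x, -y)
(-18, -10) -> (-18, 10)

(-18, 10)


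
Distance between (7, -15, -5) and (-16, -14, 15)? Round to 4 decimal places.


d = sqrt((-16-7)^2 + (-14--15)^2 + (15--5)^2) = 30.4959

30.4959


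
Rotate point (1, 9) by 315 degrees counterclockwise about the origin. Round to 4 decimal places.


x' = 1*cos(315) - 9*sin(315) = 7.0711
y' = 1*sin(315) + 9*cos(315) = 5.6569

(7.0711, 5.6569)


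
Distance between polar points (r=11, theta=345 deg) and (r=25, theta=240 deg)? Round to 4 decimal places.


d = sqrt(r1^2 + r2^2 - 2*r1*r2*cos(t2-t1))
d = sqrt(11^2 + 25^2 - 2*11*25*cos(240-345)) = 29.8052

29.8052


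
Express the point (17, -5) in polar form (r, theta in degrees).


r = sqrt(17^2 + (-5)^2) = 17.72
theta = atan2(-5, 17) = 343.6105 degrees

r = 17.72, theta = 343.6105 degrees


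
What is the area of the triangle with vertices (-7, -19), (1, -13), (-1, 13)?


Area = |x1(y2-y3) + x2(y3-y1) + x3(y1-y2)| / 2
= |-7*(-13-13) + 1*(13--19) + -1*(-19--13)| / 2
= 110

110


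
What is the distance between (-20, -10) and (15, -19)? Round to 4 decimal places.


d = sqrt((15--20)^2 + (-19--10)^2) = 36.1386

36.1386


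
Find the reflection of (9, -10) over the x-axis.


Reflection across x-axis: (x, y) -> (x, -y)
(9, -10) -> (9, 10)

(9, 10)


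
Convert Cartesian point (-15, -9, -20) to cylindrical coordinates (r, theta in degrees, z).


r = sqrt((-15)^2 + (-9)^2) = 17.4929
theta = atan2(-9, -15) = 210.9638 deg
z = -20

r = 17.4929, theta = 210.9638 deg, z = -20


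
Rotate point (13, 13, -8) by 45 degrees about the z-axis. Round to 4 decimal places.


x' = 13*cos(45) - 13*sin(45) = 0
y' = 13*sin(45) + 13*cos(45) = 18.3848
z' = -8

(0, 18.3848, -8)


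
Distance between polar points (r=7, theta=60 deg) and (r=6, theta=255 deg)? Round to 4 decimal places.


d = sqrt(r1^2 + r2^2 - 2*r1*r2*cos(t2-t1))
d = sqrt(7^2 + 6^2 - 2*7*6*cos(255-60)) = 12.8894

12.8894


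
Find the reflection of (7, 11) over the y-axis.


Reflection across y-axis: (x, y) -> (-x, y)
(7, 11) -> (-7, 11)

(-7, 11)


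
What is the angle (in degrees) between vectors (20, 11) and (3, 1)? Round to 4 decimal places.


dot = 20*3 + 11*1 = 71
|u| = 22.8254, |v| = 3.1623
cos(angle) = 0.9836
angle = 10.3758 degrees

10.3758 degrees


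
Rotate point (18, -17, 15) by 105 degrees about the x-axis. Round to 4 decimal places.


x' = 18
y' = -17*cos(105) - 15*sin(105) = -10.089
z' = -17*sin(105) + 15*cos(105) = -20.303

(18, -10.089, -20.303)


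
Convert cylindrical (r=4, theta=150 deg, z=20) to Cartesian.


x = 4 * cos(150) = -3.4641
y = 4 * sin(150) = 2
z = 20

(-3.4641, 2, 20)


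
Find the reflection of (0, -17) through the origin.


Reflection through origin: (x, y) -> (-x, -y)
(0, -17) -> (0, 17)

(0, 17)


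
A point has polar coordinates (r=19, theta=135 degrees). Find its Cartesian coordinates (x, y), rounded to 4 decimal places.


x = 19 * cos(135) = -13.435
y = 19 * sin(135) = 13.435

(-13.435, 13.435)


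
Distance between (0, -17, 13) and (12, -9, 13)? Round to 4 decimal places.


d = sqrt((12-0)^2 + (-9--17)^2 + (13-13)^2) = 14.4222

14.4222


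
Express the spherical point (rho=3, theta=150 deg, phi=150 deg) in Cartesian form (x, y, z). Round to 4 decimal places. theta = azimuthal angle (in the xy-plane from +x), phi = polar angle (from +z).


x = 3 * sin(150) * cos(150) = -1.299
y = 3 * sin(150) * sin(150) = 0.75
z = 3 * cos(150) = -2.5981

(-1.299, 0.75, -2.5981)


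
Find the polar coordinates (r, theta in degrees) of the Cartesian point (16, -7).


r = sqrt(16^2 + (-7)^2) = 17.4642
theta = atan2(-7, 16) = 336.3706 degrees

r = 17.4642, theta = 336.3706 degrees


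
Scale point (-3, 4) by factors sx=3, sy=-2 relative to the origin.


Scaling: (x*sx, y*sy) = (-3*3, 4*-2) = (-9, -8)

(-9, -8)


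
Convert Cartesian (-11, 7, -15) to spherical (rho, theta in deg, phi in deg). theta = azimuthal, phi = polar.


rho = sqrt((-11)^2 + 7^2 + (-15)^2) = 19.8746
theta = atan2(7, -11) = 147.5288 deg
phi = acos(-15/19.8746) = 139.002 deg

rho = 19.8746, theta = 147.5288 deg, phi = 139.002 deg


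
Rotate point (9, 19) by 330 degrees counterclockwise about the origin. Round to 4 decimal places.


x' = 9*cos(330) - 19*sin(330) = 17.2942
y' = 9*sin(330) + 19*cos(330) = 11.9545

(17.2942, 11.9545)


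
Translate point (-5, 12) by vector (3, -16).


Translation: (x+dx, y+dy) = (-5+3, 12+-16) = (-2, -4)

(-2, -4)


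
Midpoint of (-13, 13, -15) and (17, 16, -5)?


Midpoint = ((-13+17)/2, (13+16)/2, (-15+-5)/2) = (2, 14.5, -10)

(2, 14.5, -10)


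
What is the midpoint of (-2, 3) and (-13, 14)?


Midpoint = ((-2+-13)/2, (3+14)/2) = (-7.5, 8.5)

(-7.5, 8.5)


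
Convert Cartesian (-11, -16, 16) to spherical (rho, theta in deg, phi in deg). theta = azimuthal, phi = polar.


rho = sqrt((-11)^2 + (-16)^2 + 16^2) = 25.1595
theta = atan2(-16, -11) = 235.4915 deg
phi = acos(16/25.1595) = 50.51 deg

rho = 25.1595, theta = 235.4915 deg, phi = 50.51 deg


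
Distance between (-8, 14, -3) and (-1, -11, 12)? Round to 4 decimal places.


d = sqrt((-1--8)^2 + (-11-14)^2 + (12--3)^2) = 29.9833

29.9833


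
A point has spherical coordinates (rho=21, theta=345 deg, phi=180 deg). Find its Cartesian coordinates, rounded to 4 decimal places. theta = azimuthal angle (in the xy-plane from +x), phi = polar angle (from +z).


x = 21 * sin(180) * cos(345) = 0
y = 21 * sin(180) * sin(345) = 0
z = 21 * cos(180) = -21

(0, 0, -21)


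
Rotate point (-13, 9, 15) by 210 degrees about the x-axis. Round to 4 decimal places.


x' = -13
y' = 9*cos(210) - 15*sin(210) = -0.2942
z' = 9*sin(210) + 15*cos(210) = -17.4904

(-13, -0.2942, -17.4904)


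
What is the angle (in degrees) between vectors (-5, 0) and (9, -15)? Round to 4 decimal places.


dot = -5*9 + 0*-15 = -45
|u| = 5, |v| = 17.4929
cos(angle) = -0.5145
angle = 120.9638 degrees

120.9638 degrees


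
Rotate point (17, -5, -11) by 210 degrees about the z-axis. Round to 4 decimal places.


x' = 17*cos(210) - -5*sin(210) = -17.2224
y' = 17*sin(210) + -5*cos(210) = -4.1699
z' = -11

(-17.2224, -4.1699, -11)


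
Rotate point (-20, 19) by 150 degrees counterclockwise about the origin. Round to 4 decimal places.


x' = -20*cos(150) - 19*sin(150) = 7.8205
y' = -20*sin(150) + 19*cos(150) = -26.4545

(7.8205, -26.4545)


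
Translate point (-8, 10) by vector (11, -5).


Translation: (x+dx, y+dy) = (-8+11, 10+-5) = (3, 5)

(3, 5)


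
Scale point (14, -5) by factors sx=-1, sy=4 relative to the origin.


Scaling: (x*sx, y*sy) = (14*-1, -5*4) = (-14, -20)

(-14, -20)


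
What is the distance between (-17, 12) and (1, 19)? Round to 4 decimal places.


d = sqrt((1--17)^2 + (19-12)^2) = 19.3132

19.3132


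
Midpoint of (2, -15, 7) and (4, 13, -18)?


Midpoint = ((2+4)/2, (-15+13)/2, (7+-18)/2) = (3, -1, -5.5)

(3, -1, -5.5)


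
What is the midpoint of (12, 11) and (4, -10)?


Midpoint = ((12+4)/2, (11+-10)/2) = (8, 0.5)

(8, 0.5)


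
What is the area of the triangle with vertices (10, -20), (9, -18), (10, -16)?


Area = |x1(y2-y3) + x2(y3-y1) + x3(y1-y2)| / 2
= |10*(-18--16) + 9*(-16--20) + 10*(-20--18)| / 2
= 2

2


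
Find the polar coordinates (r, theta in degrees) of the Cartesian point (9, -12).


r = sqrt(9^2 + (-12)^2) = 15
theta = atan2(-12, 9) = 306.8699 degrees

r = 15, theta = 306.8699 degrees


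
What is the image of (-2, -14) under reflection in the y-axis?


Reflection across y-axis: (x, y) -> (-x, y)
(-2, -14) -> (2, -14)

(2, -14)


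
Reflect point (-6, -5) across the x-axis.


Reflection across x-axis: (x, y) -> (x, -y)
(-6, -5) -> (-6, 5)

(-6, 5)


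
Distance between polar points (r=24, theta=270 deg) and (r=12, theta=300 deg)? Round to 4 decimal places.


d = sqrt(r1^2 + r2^2 - 2*r1*r2*cos(t2-t1))
d = sqrt(24^2 + 12^2 - 2*24*12*cos(300-270)) = 14.8718

14.8718


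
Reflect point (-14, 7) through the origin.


Reflection through origin: (x, y) -> (-x, -y)
(-14, 7) -> (14, -7)

(14, -7)


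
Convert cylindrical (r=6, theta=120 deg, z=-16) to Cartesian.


x = 6 * cos(120) = -3
y = 6 * sin(120) = 5.1962
z = -16

(-3, 5.1962, -16)


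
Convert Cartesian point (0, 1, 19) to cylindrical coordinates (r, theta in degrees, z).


r = sqrt(0^2 + 1^2) = 1
theta = atan2(1, 0) = 90 deg
z = 19

r = 1, theta = 90 deg, z = 19


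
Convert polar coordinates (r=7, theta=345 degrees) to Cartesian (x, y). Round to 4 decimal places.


x = 7 * cos(345) = 6.7615
y = 7 * sin(345) = -1.8117

(6.7615, -1.8117)


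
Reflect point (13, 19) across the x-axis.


Reflection across x-axis: (x, y) -> (x, -y)
(13, 19) -> (13, -19)

(13, -19)


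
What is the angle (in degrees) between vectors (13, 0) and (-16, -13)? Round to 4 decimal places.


dot = 13*-16 + 0*-13 = -208
|u| = 13, |v| = 20.6155
cos(angle) = -0.7761
angle = 140.9061 degrees

140.9061 degrees


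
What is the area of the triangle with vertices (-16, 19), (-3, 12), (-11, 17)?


Area = |x1(y2-y3) + x2(y3-y1) + x3(y1-y2)| / 2
= |-16*(12-17) + -3*(17-19) + -11*(19-12)| / 2
= 4.5

4.5


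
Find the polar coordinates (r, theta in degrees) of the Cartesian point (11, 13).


r = sqrt(11^2 + 13^2) = 17.0294
theta = atan2(13, 11) = 49.7636 degrees

r = 17.0294, theta = 49.7636 degrees


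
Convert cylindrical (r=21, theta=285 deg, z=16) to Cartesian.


x = 21 * cos(285) = 5.4352
y = 21 * sin(285) = -20.2844
z = 16

(5.4352, -20.2844, 16)


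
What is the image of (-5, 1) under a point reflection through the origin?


Reflection through origin: (x, y) -> (-x, -y)
(-5, 1) -> (5, -1)

(5, -1)


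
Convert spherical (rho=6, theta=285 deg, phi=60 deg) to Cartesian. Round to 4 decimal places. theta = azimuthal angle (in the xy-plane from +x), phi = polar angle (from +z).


x = 6 * sin(60) * cos(285) = 1.3449
y = 6 * sin(60) * sin(285) = -5.0191
z = 6 * cos(60) = 3

(1.3449, -5.0191, 3)


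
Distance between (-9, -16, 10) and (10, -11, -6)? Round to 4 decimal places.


d = sqrt((10--9)^2 + (-11--16)^2 + (-6-10)^2) = 25.3377

25.3377


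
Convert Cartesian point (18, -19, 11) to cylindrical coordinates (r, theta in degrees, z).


r = sqrt(18^2 + (-19)^2) = 26.1725
theta = atan2(-19, 18) = 313.4518 deg
z = 11

r = 26.1725, theta = 313.4518 deg, z = 11


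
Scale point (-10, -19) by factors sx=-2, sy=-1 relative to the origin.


Scaling: (x*sx, y*sy) = (-10*-2, -19*-1) = (20, 19)

(20, 19)


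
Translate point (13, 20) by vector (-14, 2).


Translation: (x+dx, y+dy) = (13+-14, 20+2) = (-1, 22)

(-1, 22)


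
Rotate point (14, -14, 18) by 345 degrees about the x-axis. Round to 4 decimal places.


x' = 14
y' = -14*cos(345) - 18*sin(345) = -8.8642
z' = -14*sin(345) + 18*cos(345) = 21.0101

(14, -8.8642, 21.0101)


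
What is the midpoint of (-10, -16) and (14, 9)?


Midpoint = ((-10+14)/2, (-16+9)/2) = (2, -3.5)

(2, -3.5)


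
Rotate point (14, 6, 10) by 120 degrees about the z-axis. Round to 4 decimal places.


x' = 14*cos(120) - 6*sin(120) = -12.1962
y' = 14*sin(120) + 6*cos(120) = 9.1244
z' = 10

(-12.1962, 9.1244, 10)


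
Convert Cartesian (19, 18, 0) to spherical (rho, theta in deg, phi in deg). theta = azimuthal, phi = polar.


rho = sqrt(19^2 + 18^2 + 0^2) = 26.1725
theta = atan2(18, 19) = 43.4518 deg
phi = acos(0/26.1725) = 90 deg

rho = 26.1725, theta = 43.4518 deg, phi = 90 deg


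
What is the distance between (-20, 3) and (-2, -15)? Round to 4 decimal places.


d = sqrt((-2--20)^2 + (-15-3)^2) = 25.4558

25.4558


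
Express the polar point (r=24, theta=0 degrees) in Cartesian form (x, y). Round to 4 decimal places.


x = 24 * cos(0) = 24
y = 24 * sin(0) = 0

(24, 0)


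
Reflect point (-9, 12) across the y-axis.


Reflection across y-axis: (x, y) -> (-x, y)
(-9, 12) -> (9, 12)

(9, 12)


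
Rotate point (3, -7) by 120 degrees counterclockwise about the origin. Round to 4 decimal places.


x' = 3*cos(120) - -7*sin(120) = 4.5622
y' = 3*sin(120) + -7*cos(120) = 6.0981

(4.5622, 6.0981)


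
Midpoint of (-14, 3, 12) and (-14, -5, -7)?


Midpoint = ((-14+-14)/2, (3+-5)/2, (12+-7)/2) = (-14, -1, 2.5)

(-14, -1, 2.5)


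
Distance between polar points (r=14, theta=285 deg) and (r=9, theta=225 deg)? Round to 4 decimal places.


d = sqrt(r1^2 + r2^2 - 2*r1*r2*cos(t2-t1))
d = sqrt(14^2 + 9^2 - 2*14*9*cos(225-285)) = 12.2882

12.2882


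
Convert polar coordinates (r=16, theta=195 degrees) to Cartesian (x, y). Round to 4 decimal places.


x = 16 * cos(195) = -15.4548
y = 16 * sin(195) = -4.1411

(-15.4548, -4.1411)


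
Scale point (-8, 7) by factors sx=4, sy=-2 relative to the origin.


Scaling: (x*sx, y*sy) = (-8*4, 7*-2) = (-32, -14)

(-32, -14)


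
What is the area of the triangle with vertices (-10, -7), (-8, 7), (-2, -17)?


Area = |x1(y2-y3) + x2(y3-y1) + x3(y1-y2)| / 2
= |-10*(7--17) + -8*(-17--7) + -2*(-7-7)| / 2
= 66

66


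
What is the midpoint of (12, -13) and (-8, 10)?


Midpoint = ((12+-8)/2, (-13+10)/2) = (2, -1.5)

(2, -1.5)


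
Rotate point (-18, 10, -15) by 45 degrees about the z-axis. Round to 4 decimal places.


x' = -18*cos(45) - 10*sin(45) = -19.799
y' = -18*sin(45) + 10*cos(45) = -5.6569
z' = -15

(-19.799, -5.6569, -15)


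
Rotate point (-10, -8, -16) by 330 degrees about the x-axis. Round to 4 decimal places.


x' = -10
y' = -8*cos(330) - -16*sin(330) = -14.9282
z' = -8*sin(330) + -16*cos(330) = -9.8564

(-10, -14.9282, -9.8564)


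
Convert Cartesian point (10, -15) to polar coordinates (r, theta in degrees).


r = sqrt(10^2 + (-15)^2) = 18.0278
theta = atan2(-15, 10) = 303.6901 degrees

r = 18.0278, theta = 303.6901 degrees


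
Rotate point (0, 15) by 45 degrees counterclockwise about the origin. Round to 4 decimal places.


x' = 0*cos(45) - 15*sin(45) = -10.6066
y' = 0*sin(45) + 15*cos(45) = 10.6066

(-10.6066, 10.6066)


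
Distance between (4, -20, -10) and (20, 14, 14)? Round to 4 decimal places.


d = sqrt((20-4)^2 + (14--20)^2 + (14--10)^2) = 44.587

44.587


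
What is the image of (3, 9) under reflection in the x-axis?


Reflection across x-axis: (x, y) -> (x, -y)
(3, 9) -> (3, -9)

(3, -9)


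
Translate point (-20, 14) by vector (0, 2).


Translation: (x+dx, y+dy) = (-20+0, 14+2) = (-20, 16)

(-20, 16)


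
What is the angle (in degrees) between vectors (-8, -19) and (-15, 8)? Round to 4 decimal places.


dot = -8*-15 + -19*8 = -32
|u| = 20.6155, |v| = 17
cos(angle) = -0.0913
angle = 95.2388 degrees

95.2388 degrees


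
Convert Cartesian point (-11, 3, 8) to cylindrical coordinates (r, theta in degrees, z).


r = sqrt((-11)^2 + 3^2) = 11.4018
theta = atan2(3, -11) = 164.7449 deg
z = 8

r = 11.4018, theta = 164.7449 deg, z = 8


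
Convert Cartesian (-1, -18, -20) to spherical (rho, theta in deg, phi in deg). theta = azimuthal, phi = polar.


rho = sqrt((-1)^2 + (-18)^2 + (-20)^2) = 26.9258
theta = atan2(-18, -1) = 266.8202 deg
phi = acos(-20/26.9258) = 137.9689 deg

rho = 26.9258, theta = 266.8202 deg, phi = 137.9689 deg


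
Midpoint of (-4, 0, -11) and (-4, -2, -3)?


Midpoint = ((-4+-4)/2, (0+-2)/2, (-11+-3)/2) = (-4, -1, -7)

(-4, -1, -7)


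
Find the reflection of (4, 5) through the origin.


Reflection through origin: (x, y) -> (-x, -y)
(4, 5) -> (-4, -5)

(-4, -5)


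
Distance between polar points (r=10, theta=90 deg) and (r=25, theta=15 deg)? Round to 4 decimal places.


d = sqrt(r1^2 + r2^2 - 2*r1*r2*cos(t2-t1))
d = sqrt(10^2 + 25^2 - 2*10*25*cos(15-90)) = 24.4047

24.4047


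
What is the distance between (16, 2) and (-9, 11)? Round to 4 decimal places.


d = sqrt((-9-16)^2 + (11-2)^2) = 26.5707

26.5707


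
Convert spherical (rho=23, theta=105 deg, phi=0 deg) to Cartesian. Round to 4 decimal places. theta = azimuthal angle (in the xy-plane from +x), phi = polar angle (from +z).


x = 23 * sin(0) * cos(105) = 0
y = 23 * sin(0) * sin(105) = 0
z = 23 * cos(0) = 23

(0, 0, 23)


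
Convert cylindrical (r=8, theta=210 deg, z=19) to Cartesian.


x = 8 * cos(210) = -6.9282
y = 8 * sin(210) = -4
z = 19

(-6.9282, -4, 19)


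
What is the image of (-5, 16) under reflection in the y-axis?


Reflection across y-axis: (x, y) -> (-x, y)
(-5, 16) -> (5, 16)

(5, 16)


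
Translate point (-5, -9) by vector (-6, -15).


Translation: (x+dx, y+dy) = (-5+-6, -9+-15) = (-11, -24)

(-11, -24)


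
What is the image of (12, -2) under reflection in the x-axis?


Reflection across x-axis: (x, y) -> (x, -y)
(12, -2) -> (12, 2)

(12, 2)


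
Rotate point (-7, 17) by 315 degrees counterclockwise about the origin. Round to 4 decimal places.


x' = -7*cos(315) - 17*sin(315) = 7.0711
y' = -7*sin(315) + 17*cos(315) = 16.9706

(7.0711, 16.9706)


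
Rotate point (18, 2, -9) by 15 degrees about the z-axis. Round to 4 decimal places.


x' = 18*cos(15) - 2*sin(15) = 16.869
y' = 18*sin(15) + 2*cos(15) = 6.5906
z' = -9

(16.869, 6.5906, -9)


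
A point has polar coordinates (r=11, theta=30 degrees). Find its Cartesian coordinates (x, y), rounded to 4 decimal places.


x = 11 * cos(30) = 9.5263
y = 11 * sin(30) = 5.5

(9.5263, 5.5)


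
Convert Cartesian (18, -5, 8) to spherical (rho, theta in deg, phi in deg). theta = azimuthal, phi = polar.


rho = sqrt(18^2 + (-5)^2 + 8^2) = 20.3224
theta = atan2(-5, 18) = 344.4759 deg
phi = acos(8/20.3224) = 66.8179 deg

rho = 20.3224, theta = 344.4759 deg, phi = 66.8179 deg


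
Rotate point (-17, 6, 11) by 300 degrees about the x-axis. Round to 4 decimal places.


x' = -17
y' = 6*cos(300) - 11*sin(300) = 12.5263
z' = 6*sin(300) + 11*cos(300) = 0.3038

(-17, 12.5263, 0.3038)


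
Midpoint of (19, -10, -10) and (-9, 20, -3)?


Midpoint = ((19+-9)/2, (-10+20)/2, (-10+-3)/2) = (5, 5, -6.5)

(5, 5, -6.5)


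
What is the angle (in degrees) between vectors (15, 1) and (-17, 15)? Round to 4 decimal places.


dot = 15*-17 + 1*15 = -240
|u| = 15.0333, |v| = 22.6716
cos(angle) = -0.7042
angle = 134.7623 degrees

134.7623 degrees


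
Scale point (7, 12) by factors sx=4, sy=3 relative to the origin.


Scaling: (x*sx, y*sy) = (7*4, 12*3) = (28, 36)

(28, 36)


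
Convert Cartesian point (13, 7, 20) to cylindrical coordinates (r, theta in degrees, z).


r = sqrt(13^2 + 7^2) = 14.7648
theta = atan2(7, 13) = 28.3008 deg
z = 20

r = 14.7648, theta = 28.3008 deg, z = 20


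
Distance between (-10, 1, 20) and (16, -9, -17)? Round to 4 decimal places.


d = sqrt((16--10)^2 + (-9-1)^2 + (-17-20)^2) = 46.3141

46.3141


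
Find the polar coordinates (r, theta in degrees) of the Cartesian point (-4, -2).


r = sqrt((-4)^2 + (-2)^2) = 4.4721
theta = atan2(-2, -4) = 206.5651 degrees

r = 4.4721, theta = 206.5651 degrees


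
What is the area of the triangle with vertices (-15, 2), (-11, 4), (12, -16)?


Area = |x1(y2-y3) + x2(y3-y1) + x3(y1-y2)| / 2
= |-15*(4--16) + -11*(-16-2) + 12*(2-4)| / 2
= 63

63


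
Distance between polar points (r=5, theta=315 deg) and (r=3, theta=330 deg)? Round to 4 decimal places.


d = sqrt(r1^2 + r2^2 - 2*r1*r2*cos(t2-t1))
d = sqrt(5^2 + 3^2 - 2*5*3*cos(330-315)) = 2.241

2.241


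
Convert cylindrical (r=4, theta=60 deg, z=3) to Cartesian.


x = 4 * cos(60) = 2
y = 4 * sin(60) = 3.4641
z = 3

(2, 3.4641, 3)


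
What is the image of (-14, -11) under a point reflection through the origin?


Reflection through origin: (x, y) -> (-x, -y)
(-14, -11) -> (14, 11)

(14, 11)


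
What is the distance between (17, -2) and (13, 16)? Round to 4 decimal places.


d = sqrt((13-17)^2 + (16--2)^2) = 18.4391

18.4391


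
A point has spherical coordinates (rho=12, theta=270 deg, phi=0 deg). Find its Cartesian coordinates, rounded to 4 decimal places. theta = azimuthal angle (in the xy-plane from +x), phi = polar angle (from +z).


x = 12 * sin(0) * cos(270) = 0
y = 12 * sin(0) * sin(270) = 0
z = 12 * cos(0) = 12

(0, 0, 12)


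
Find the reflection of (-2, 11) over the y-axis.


Reflection across y-axis: (x, y) -> (-x, y)
(-2, 11) -> (2, 11)

(2, 11)


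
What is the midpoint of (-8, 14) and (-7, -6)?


Midpoint = ((-8+-7)/2, (14+-6)/2) = (-7.5, 4)

(-7.5, 4)


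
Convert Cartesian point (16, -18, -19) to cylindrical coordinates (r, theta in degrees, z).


r = sqrt(16^2 + (-18)^2) = 24.0832
theta = atan2(-18, 16) = 311.6335 deg
z = -19

r = 24.0832, theta = 311.6335 deg, z = -19


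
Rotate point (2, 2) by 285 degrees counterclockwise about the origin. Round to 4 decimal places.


x' = 2*cos(285) - 2*sin(285) = 2.4495
y' = 2*sin(285) + 2*cos(285) = -1.4142

(2.4495, -1.4142)


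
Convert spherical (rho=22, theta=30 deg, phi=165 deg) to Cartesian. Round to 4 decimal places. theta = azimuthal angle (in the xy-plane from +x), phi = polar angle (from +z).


x = 22 * sin(165) * cos(30) = 4.9312
y = 22 * sin(165) * sin(30) = 2.847
z = 22 * cos(165) = -21.2504

(4.9312, 2.847, -21.2504)


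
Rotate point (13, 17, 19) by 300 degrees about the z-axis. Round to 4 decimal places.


x' = 13*cos(300) - 17*sin(300) = 21.2224
y' = 13*sin(300) + 17*cos(300) = -2.7583
z' = 19

(21.2224, -2.7583, 19)


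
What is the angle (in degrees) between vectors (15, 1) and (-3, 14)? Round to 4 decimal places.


dot = 15*-3 + 1*14 = -31
|u| = 15.0333, |v| = 14.3178
cos(angle) = -0.144
angle = 98.2807 degrees

98.2807 degrees


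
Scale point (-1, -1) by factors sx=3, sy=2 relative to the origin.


Scaling: (x*sx, y*sy) = (-1*3, -1*2) = (-3, -2)

(-3, -2)


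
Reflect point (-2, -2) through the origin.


Reflection through origin: (x, y) -> (-x, -y)
(-2, -2) -> (2, 2)

(2, 2)


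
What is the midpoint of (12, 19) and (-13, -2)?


Midpoint = ((12+-13)/2, (19+-2)/2) = (-0.5, 8.5)

(-0.5, 8.5)


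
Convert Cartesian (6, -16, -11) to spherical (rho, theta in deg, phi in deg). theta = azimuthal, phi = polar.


rho = sqrt(6^2 + (-16)^2 + (-11)^2) = 20.3224
theta = atan2(-16, 6) = 290.556 deg
phi = acos(-11/20.3224) = 122.7704 deg

rho = 20.3224, theta = 290.556 deg, phi = 122.7704 deg


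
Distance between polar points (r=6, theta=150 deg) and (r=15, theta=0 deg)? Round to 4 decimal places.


d = sqrt(r1^2 + r2^2 - 2*r1*r2*cos(t2-t1))
d = sqrt(6^2 + 15^2 - 2*6*15*cos(0-150)) = 20.4178

20.4178


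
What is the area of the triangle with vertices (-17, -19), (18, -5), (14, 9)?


Area = |x1(y2-y3) + x2(y3-y1) + x3(y1-y2)| / 2
= |-17*(-5-9) + 18*(9--19) + 14*(-19--5)| / 2
= 273

273


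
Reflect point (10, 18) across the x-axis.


Reflection across x-axis: (x, y) -> (x, -y)
(10, 18) -> (10, -18)

(10, -18)


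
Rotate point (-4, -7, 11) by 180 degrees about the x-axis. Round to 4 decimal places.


x' = -4
y' = -7*cos(180) - 11*sin(180) = 7
z' = -7*sin(180) + 11*cos(180) = -11

(-4, 7, -11)


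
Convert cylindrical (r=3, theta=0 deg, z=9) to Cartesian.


x = 3 * cos(0) = 3
y = 3 * sin(0) = 0
z = 9

(3, 0, 9)


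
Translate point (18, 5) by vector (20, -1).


Translation: (x+dx, y+dy) = (18+20, 5+-1) = (38, 4)

(38, 4)


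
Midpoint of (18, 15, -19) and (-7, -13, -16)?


Midpoint = ((18+-7)/2, (15+-13)/2, (-19+-16)/2) = (5.5, 1, -17.5)

(5.5, 1, -17.5)


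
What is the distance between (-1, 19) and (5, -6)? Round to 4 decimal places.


d = sqrt((5--1)^2 + (-6-19)^2) = 25.7099

25.7099


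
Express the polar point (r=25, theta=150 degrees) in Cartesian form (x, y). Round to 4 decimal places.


x = 25 * cos(150) = -21.6506
y = 25 * sin(150) = 12.5

(-21.6506, 12.5)


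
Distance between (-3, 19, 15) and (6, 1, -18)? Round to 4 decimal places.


d = sqrt((6--3)^2 + (1-19)^2 + (-18-15)^2) = 38.6523

38.6523


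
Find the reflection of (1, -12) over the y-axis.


Reflection across y-axis: (x, y) -> (-x, y)
(1, -12) -> (-1, -12)

(-1, -12)


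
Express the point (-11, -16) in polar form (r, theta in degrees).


r = sqrt((-11)^2 + (-16)^2) = 19.4165
theta = atan2(-16, -11) = 235.4915 degrees

r = 19.4165, theta = 235.4915 degrees


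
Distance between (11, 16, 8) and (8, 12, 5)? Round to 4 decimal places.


d = sqrt((8-11)^2 + (12-16)^2 + (5-8)^2) = 5.831

5.831


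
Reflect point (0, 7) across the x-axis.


Reflection across x-axis: (x, y) -> (x, -y)
(0, 7) -> (0, -7)

(0, -7)


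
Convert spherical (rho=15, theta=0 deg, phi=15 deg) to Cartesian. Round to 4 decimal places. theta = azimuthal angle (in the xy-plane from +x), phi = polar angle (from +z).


x = 15 * sin(15) * cos(0) = 3.8823
y = 15 * sin(15) * sin(0) = 0
z = 15 * cos(15) = 14.4889

(3.8823, 0, 14.4889)


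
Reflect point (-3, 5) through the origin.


Reflection through origin: (x, y) -> (-x, -y)
(-3, 5) -> (3, -5)

(3, -5)


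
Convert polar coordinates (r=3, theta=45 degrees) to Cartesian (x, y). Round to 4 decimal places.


x = 3 * cos(45) = 2.1213
y = 3 * sin(45) = 2.1213

(2.1213, 2.1213)


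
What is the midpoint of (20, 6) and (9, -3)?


Midpoint = ((20+9)/2, (6+-3)/2) = (14.5, 1.5)

(14.5, 1.5)


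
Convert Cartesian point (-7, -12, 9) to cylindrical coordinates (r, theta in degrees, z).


r = sqrt((-7)^2 + (-12)^2) = 13.8924
theta = atan2(-12, -7) = 239.7436 deg
z = 9

r = 13.8924, theta = 239.7436 deg, z = 9


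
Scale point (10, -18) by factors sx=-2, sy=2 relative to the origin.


Scaling: (x*sx, y*sy) = (10*-2, -18*2) = (-20, -36)

(-20, -36)


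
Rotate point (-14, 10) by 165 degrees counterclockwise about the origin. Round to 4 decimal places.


x' = -14*cos(165) - 10*sin(165) = 10.9348
y' = -14*sin(165) + 10*cos(165) = -13.2827

(10.9348, -13.2827)


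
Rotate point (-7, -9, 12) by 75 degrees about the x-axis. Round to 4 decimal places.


x' = -7
y' = -9*cos(75) - 12*sin(75) = -13.9205
z' = -9*sin(75) + 12*cos(75) = -5.5875

(-7, -13.9205, -5.5875)


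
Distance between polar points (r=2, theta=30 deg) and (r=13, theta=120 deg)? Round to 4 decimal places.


d = sqrt(r1^2 + r2^2 - 2*r1*r2*cos(t2-t1))
d = sqrt(2^2 + 13^2 - 2*2*13*cos(120-30)) = 13.1529

13.1529


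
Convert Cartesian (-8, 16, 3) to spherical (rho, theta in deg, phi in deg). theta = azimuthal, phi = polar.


rho = sqrt((-8)^2 + 16^2 + 3^2) = 18.1384
theta = atan2(16, -8) = 116.5651 deg
phi = acos(3/18.1384) = 80.4798 deg

rho = 18.1384, theta = 116.5651 deg, phi = 80.4798 deg


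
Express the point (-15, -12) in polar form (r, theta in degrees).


r = sqrt((-15)^2 + (-12)^2) = 19.2094
theta = atan2(-12, -15) = 218.6598 degrees

r = 19.2094, theta = 218.6598 degrees


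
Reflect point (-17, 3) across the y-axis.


Reflection across y-axis: (x, y) -> (-x, y)
(-17, 3) -> (17, 3)

(17, 3)


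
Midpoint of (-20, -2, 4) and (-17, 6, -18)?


Midpoint = ((-20+-17)/2, (-2+6)/2, (4+-18)/2) = (-18.5, 2, -7)

(-18.5, 2, -7)


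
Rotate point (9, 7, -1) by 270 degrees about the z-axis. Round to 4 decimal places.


x' = 9*cos(270) - 7*sin(270) = 7
y' = 9*sin(270) + 7*cos(270) = -9
z' = -1

(7, -9, -1)


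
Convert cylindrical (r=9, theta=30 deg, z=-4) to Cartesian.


x = 9 * cos(30) = 7.7942
y = 9 * sin(30) = 4.5
z = -4

(7.7942, 4.5, -4)


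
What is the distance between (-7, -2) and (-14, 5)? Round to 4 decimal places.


d = sqrt((-14--7)^2 + (5--2)^2) = 9.8995

9.8995


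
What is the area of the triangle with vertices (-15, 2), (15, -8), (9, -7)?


Area = |x1(y2-y3) + x2(y3-y1) + x3(y1-y2)| / 2
= |-15*(-8--7) + 15*(-7-2) + 9*(2--8)| / 2
= 15

15


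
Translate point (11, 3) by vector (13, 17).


Translation: (x+dx, y+dy) = (11+13, 3+17) = (24, 20)

(24, 20)


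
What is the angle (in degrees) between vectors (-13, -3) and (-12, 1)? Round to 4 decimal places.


dot = -13*-12 + -3*1 = 153
|u| = 13.3417, |v| = 12.0416
cos(angle) = 0.9524
angle = 17.7583 degrees

17.7583 degrees


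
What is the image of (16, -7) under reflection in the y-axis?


Reflection across y-axis: (x, y) -> (-x, y)
(16, -7) -> (-16, -7)

(-16, -7)


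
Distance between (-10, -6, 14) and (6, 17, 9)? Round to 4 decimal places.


d = sqrt((6--10)^2 + (17--6)^2 + (9-14)^2) = 28.4605

28.4605


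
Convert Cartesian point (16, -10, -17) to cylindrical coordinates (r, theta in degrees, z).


r = sqrt(16^2 + (-10)^2) = 18.868
theta = atan2(-10, 16) = 327.9946 deg
z = -17

r = 18.868, theta = 327.9946 deg, z = -17


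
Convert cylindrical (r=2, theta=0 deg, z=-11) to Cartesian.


x = 2 * cos(0) = 2
y = 2 * sin(0) = 0
z = -11

(2, 0, -11)


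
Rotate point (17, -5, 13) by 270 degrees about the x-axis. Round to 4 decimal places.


x' = 17
y' = -5*cos(270) - 13*sin(270) = 13
z' = -5*sin(270) + 13*cos(270) = 5

(17, 13, 5)


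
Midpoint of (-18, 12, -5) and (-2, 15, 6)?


Midpoint = ((-18+-2)/2, (12+15)/2, (-5+6)/2) = (-10, 13.5, 0.5)

(-10, 13.5, 0.5)


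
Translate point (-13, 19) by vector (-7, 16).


Translation: (x+dx, y+dy) = (-13+-7, 19+16) = (-20, 35)

(-20, 35)


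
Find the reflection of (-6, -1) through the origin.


Reflection through origin: (x, y) -> (-x, -y)
(-6, -1) -> (6, 1)

(6, 1)


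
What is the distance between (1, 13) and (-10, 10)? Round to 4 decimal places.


d = sqrt((-10-1)^2 + (10-13)^2) = 11.4018

11.4018


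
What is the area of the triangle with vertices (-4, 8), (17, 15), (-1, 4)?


Area = |x1(y2-y3) + x2(y3-y1) + x3(y1-y2)| / 2
= |-4*(15-4) + 17*(4-8) + -1*(8-15)| / 2
= 52.5

52.5


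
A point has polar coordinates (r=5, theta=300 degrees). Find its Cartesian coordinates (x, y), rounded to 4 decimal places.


x = 5 * cos(300) = 2.5
y = 5 * sin(300) = -4.3301

(2.5, -4.3301)


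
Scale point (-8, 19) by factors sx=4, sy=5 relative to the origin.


Scaling: (x*sx, y*sy) = (-8*4, 19*5) = (-32, 95)

(-32, 95)


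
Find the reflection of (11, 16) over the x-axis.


Reflection across x-axis: (x, y) -> (x, -y)
(11, 16) -> (11, -16)

(11, -16)


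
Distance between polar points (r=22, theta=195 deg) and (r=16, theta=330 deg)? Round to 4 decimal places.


d = sqrt(r1^2 + r2^2 - 2*r1*r2*cos(t2-t1))
d = sqrt(22^2 + 16^2 - 2*22*16*cos(330-195)) = 35.1824

35.1824


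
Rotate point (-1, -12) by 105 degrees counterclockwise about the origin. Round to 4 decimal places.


x' = -1*cos(105) - -12*sin(105) = 11.8499
y' = -1*sin(105) + -12*cos(105) = 2.1399

(11.8499, 2.1399)


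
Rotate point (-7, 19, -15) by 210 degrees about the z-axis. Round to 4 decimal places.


x' = -7*cos(210) - 19*sin(210) = 15.5622
y' = -7*sin(210) + 19*cos(210) = -12.9545
z' = -15

(15.5622, -12.9545, -15)


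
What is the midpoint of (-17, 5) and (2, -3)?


Midpoint = ((-17+2)/2, (5+-3)/2) = (-7.5, 1)

(-7.5, 1)


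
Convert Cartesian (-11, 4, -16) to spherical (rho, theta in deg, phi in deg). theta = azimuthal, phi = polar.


rho = sqrt((-11)^2 + 4^2 + (-16)^2) = 19.8242
theta = atan2(4, -11) = 160.0169 deg
phi = acos(-16/19.8242) = 143.8129 deg

rho = 19.8242, theta = 160.0169 deg, phi = 143.8129 deg


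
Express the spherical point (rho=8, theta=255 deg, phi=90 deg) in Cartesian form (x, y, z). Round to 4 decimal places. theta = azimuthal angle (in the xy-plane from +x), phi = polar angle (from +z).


x = 8 * sin(90) * cos(255) = -2.0706
y = 8 * sin(90) * sin(255) = -7.7274
z = 8 * cos(90) = 0

(-2.0706, -7.7274, 0)


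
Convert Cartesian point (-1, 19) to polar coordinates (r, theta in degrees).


r = sqrt((-1)^2 + 19^2) = 19.0263
theta = atan2(19, -1) = 93.0128 degrees

r = 19.0263, theta = 93.0128 degrees
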